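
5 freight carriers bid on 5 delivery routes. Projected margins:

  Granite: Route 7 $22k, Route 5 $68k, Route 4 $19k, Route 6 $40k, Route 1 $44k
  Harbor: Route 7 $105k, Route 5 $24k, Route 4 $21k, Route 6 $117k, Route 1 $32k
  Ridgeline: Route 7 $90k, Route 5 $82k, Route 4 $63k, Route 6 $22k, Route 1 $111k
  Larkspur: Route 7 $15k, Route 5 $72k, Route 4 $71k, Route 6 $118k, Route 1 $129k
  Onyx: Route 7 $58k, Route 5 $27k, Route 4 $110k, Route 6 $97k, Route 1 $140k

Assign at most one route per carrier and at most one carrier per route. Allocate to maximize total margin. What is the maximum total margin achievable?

Optimal: Granite→Route 5 ($68k), Harbor→Route 6 ($117k), Ridgeline→Route 7 ($90k), Larkspur→Route 1 ($129k), Onyx→Route 4 ($110k) — total 68+117+90+129+110 = $514k.
Column-greedy (each route in turn goes to its best remaining carrier) gives $459k, worse by 55.
Next-best assignment: Granite→Route 5, Harbor→Route 7, Ridgeline→Route 1, Larkspur→Route 6, Onyx→Route 4 = $512k.
Checked against all permutations: $514k is optimal.

Maximum total: $514k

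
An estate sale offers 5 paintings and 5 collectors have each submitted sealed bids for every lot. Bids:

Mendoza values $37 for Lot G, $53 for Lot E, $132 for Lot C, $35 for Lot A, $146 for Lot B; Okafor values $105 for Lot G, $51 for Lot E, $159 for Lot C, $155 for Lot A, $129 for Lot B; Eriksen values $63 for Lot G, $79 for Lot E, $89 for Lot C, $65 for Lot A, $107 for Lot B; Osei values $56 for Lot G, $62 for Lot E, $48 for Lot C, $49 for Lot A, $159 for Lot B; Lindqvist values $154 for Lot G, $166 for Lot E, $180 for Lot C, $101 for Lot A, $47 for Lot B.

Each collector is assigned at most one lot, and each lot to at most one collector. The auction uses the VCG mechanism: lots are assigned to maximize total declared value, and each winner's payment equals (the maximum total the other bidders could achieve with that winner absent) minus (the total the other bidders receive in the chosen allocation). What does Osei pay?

Osei pays $40.

Efficient allocation: Mendoza→Lot C ($132), Okafor→Lot A ($155), Eriksen→Lot E ($79), Osei→Lot B ($159), Lindqvist→Lot G ($154); total welfare W = $679.
Osei receives Lot B at value $159, so the others get W − 159 = $520.
Without Osei: best allocation of the remaining 4 bidders over all 5 lots is Mendoza→Lot C ($132), Okafor→Lot A ($155), Eriksen→Lot B ($107), Lindqvist→Lot E ($166), total $560.
VCG payment = (others' best without Osei) − (others' welfare with Osei) = 560 − 520 = $40.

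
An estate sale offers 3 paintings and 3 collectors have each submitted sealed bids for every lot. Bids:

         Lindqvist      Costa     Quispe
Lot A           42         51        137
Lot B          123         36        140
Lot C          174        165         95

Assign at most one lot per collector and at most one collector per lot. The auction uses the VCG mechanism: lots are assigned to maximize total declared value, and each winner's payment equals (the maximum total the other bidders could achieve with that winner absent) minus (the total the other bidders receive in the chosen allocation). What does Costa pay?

Efficient allocation: Lindqvist→Lot B ($123), Costa→Lot C ($165), Quispe→Lot A ($137); total welfare W = $425.
Costa receives Lot C at value $165, so the others get W − 165 = $260.
Without Costa: best allocation of the remaining 2 bidders over all 3 lots is Lindqvist→Lot C ($174), Quispe→Lot B ($140), total $314.
VCG payment = (others' best without Costa) − (others' welfare with Costa) = 314 − 260 = $54.

Costa pays $54.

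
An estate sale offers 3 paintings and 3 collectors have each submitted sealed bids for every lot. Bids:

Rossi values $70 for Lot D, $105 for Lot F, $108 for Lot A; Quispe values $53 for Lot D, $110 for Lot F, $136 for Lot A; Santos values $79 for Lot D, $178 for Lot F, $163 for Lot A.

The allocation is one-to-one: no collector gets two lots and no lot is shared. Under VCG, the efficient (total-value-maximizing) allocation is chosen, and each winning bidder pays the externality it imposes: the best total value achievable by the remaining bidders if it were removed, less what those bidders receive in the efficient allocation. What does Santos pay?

Efficient allocation: Rossi→Lot D ($70), Quispe→Lot A ($136), Santos→Lot F ($178); total welfare W = $384.
Santos receives Lot F at value $178, so the others get W − 178 = $206.
Without Santos: best allocation of the remaining 2 bidders over all 3 lots is Rossi→Lot F ($105), Quispe→Lot A ($136), total $241.
VCG payment = (others' best without Santos) − (others' welfare with Santos) = 241 − 206 = $35.

Santos pays $35.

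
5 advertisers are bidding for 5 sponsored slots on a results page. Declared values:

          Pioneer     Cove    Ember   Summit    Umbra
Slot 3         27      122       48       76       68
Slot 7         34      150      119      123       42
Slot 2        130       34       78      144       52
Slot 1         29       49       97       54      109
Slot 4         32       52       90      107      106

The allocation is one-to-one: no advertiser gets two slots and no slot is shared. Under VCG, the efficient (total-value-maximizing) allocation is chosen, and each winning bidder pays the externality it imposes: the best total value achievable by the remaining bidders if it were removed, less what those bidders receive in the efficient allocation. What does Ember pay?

Efficient allocation: Pioneer→Slot 2 ($130), Cove→Slot 3 ($122), Ember→Slot 7 ($119), Summit→Slot 4 ($107), Umbra→Slot 1 ($109); total welfare W = $587.
Ember receives Slot 7 at value $119, so the others get W − 119 = $468.
Without Ember: best allocation of the remaining 4 bidders over all 5 slots is Pioneer→Slot 2 ($130), Cove→Slot 7 ($150), Summit→Slot 4 ($107), Umbra→Slot 1 ($109), total $496.
VCG payment = (others' best without Ember) − (others' welfare with Ember) = 496 − 468 = $28.

Ember pays $28.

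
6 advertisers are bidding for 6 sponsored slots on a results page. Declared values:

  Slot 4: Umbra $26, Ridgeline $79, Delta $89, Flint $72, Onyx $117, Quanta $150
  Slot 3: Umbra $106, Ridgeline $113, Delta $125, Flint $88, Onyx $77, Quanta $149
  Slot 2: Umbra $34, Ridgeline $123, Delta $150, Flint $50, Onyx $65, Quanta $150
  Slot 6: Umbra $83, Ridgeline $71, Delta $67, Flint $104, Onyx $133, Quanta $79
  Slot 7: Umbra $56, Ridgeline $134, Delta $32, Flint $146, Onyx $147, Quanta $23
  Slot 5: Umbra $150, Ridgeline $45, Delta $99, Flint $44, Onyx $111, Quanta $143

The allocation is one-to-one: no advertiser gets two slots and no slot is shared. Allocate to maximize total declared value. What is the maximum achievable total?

Maximum total: $842

This is the linear assignment problem.
Optimal: Umbra→Slot 5 ($150), Ridgeline→Slot 3 ($113), Delta→Slot 2 ($150), Flint→Slot 7 ($146), Onyx→Slot 6 ($133), Quanta→Slot 4 ($150) — total 150+113+150+146+133+150 = $842.
Row-greedy (each advertiser in turn takes its best remaining slot) gives $804, worse by 38.
Next-best assignment: Umbra→Slot 5, Ridgeline→Slot 2, Delta→Slot 3, Flint→Slot 7, Onyx→Slot 6, Quanta→Slot 4 = $827.
Swapping Umbra↔Onyx (Umbra→Slot 6 $83, Onyx→Slot 5 $111) loses 89.
No other one-to-one assignment exceeds $842.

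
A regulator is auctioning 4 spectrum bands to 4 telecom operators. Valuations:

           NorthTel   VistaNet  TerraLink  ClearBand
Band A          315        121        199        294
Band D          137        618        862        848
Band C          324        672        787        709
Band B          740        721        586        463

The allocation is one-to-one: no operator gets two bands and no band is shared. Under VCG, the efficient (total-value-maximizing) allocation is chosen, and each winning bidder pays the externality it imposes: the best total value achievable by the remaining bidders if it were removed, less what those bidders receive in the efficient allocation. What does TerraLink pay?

Efficient allocation: NorthTel→Band A ($315M), VistaNet→Band B ($721M), TerraLink→Band C ($787M), ClearBand→Band D ($848M); total welfare W = $2671M.
TerraLink receives Band C at value $787M, so the others get W − 787 = $1884M.
Without TerraLink: best allocation of the remaining 3 bidders over all 4 bands is NorthTel→Band B ($740M), VistaNet→Band C ($672M), ClearBand→Band D ($848M), total $2260M.
VCG payment = (others' best without TerraLink) − (others' welfare with TerraLink) = 2260 − 1884 = $376M.

TerraLink pays $376M.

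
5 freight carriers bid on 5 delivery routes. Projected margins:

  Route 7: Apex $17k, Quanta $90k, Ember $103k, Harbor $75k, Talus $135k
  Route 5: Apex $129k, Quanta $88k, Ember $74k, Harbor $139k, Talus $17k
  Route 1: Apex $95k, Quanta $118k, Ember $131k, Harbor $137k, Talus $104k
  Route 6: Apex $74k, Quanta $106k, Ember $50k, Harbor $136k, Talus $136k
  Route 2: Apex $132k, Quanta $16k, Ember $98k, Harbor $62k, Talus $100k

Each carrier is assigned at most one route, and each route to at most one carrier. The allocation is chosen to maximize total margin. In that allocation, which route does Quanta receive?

Treat this as an assignment problem: match each carrier to one route.
Optimal: Apex→Route 2 ($132k), Quanta→Route 6 ($106k), Ember→Route 1 ($131k), Harbor→Route 5 ($139k), Talus→Route 7 ($135k) — total 132+106+131+139+135 = $643k.
Next-best assignment: Apex→Route 2, Quanta→Route 7, Ember→Route 1, Harbor→Route 5, Talus→Route 6 = $628k.
Every other assignment is strictly worse.
Quanta's own top route is Route 1 ($118k), but forcing Quanta→Route 1 and reassigning the rest optimally gives only $628k — worse by 15.

Quanta receives Route 6.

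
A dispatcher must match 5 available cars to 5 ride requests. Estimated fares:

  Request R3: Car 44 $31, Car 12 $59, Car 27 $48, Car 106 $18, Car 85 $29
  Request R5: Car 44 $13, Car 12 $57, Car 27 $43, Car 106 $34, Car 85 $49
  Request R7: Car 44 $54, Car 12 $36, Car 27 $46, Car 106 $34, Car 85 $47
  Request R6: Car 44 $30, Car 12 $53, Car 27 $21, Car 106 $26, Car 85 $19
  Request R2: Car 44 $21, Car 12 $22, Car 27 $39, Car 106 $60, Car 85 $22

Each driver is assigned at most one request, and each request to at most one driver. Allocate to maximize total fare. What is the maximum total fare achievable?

Max total: $264

Optimal: Car 44→Request R7 ($54), Car 12→Request R6 ($53), Car 27→Request R3 ($48), Car 106→Request R2 ($60), Car 85→Request R5 ($49) — total 54+53+48+60+49 = $264.
Column-greedy (each request in turn goes to its best remaining driver) gives $227, worse by 37.
Every other assignment is strictly worse.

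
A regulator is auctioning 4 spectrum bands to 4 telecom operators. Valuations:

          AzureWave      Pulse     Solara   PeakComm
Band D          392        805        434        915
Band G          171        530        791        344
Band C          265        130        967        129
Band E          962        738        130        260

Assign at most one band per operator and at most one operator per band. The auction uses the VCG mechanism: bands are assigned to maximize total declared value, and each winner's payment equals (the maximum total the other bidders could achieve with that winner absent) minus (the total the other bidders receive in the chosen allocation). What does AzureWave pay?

AzureWave pays $208M.

Efficient allocation: AzureWave→Band E ($962M), Pulse→Band G ($530M), Solara→Band C ($967M), PeakComm→Band D ($915M); total welfare W = $3374M.
AzureWave receives Band E at value $962M, so the others get W − 962 = $2412M.
Without AzureWave: best allocation of the remaining 3 bidders over all 4 bands is Pulse→Band E ($738M), Solara→Band C ($967M), PeakComm→Band D ($915M), total $2620M.
VCG payment = (others' best without AzureWave) − (others' welfare with AzureWave) = 2620 − 2412 = $208M.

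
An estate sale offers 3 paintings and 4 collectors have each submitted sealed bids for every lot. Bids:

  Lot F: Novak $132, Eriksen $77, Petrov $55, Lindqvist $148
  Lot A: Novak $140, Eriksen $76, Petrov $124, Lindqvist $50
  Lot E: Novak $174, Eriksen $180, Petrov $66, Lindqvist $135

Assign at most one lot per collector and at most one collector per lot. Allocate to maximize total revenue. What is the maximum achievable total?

Maximum total: $468

Optimal: Lindqvist→Lot F ($148), Novak→Lot A ($140), Eriksen→Lot E ($180) — total 148+140+180 = $468.
Row-greedy (each collector in turn takes its best remaining lot) gives $375, worse by 93.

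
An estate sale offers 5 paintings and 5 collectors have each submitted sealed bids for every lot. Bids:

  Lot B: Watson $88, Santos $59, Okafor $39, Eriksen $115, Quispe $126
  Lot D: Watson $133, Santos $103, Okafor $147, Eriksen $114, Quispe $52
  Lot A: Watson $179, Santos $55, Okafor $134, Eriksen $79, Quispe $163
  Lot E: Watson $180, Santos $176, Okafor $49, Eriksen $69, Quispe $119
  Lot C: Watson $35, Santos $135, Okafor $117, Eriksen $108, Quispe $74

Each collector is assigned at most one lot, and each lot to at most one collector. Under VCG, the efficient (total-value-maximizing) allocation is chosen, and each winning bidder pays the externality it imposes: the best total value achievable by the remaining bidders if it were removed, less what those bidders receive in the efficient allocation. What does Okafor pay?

Efficient allocation: Watson→Lot E ($180), Santos→Lot C ($135), Okafor→Lot D ($147), Eriksen→Lot B ($115), Quispe→Lot A ($163); total welfare W = $740.
Okafor receives Lot D at value $147, so the others get W − 147 = $593.
Without Okafor: best allocation of the remaining 4 bidders over all 5 lots is Watson→Lot A ($179), Santos→Lot E ($176), Eriksen→Lot D ($114), Quispe→Lot B ($126), total $595.
VCG payment = (others' best without Okafor) − (others' welfare with Okafor) = 595 − 593 = $2.

Okafor pays $2.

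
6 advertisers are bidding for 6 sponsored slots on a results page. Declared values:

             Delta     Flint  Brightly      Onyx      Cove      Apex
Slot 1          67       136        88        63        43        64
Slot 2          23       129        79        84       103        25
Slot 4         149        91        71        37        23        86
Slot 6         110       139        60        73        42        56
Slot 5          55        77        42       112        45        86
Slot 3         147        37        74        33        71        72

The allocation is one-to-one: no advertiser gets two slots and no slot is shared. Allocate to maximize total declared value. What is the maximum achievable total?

Maximum total: $675

This is the linear assignment problem.
Optimal: Delta→Slot 3 ($147), Flint→Slot 6 ($139), Brightly→Slot 1 ($88), Onyx→Slot 5 ($112), Cove→Slot 2 ($103), Apex→Slot 4 ($86) — total 147+139+88+112+103+86 = $675.
Row-greedy (each advertiser in turn takes its best remaining slot) gives $663, worse by 12.
Every other assignment is strictly worse.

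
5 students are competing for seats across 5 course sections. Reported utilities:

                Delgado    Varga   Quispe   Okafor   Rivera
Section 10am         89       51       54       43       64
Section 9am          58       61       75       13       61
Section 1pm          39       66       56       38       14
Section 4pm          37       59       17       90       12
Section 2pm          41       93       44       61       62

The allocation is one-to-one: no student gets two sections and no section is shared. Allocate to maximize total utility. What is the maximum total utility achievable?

Max total: 389 points

Optimal: Delgado→Section 10am (89 points), Varga→Section 2pm (93 points), Quispe→Section 1pm (56 points), Okafor→Section 4pm (90 points), Rivera→Section 9am (61 points) — total 89+93+56+90+61 = 389 points.
Column-greedy (each section in turn goes to its best remaining student) gives 382 points, worse by 7.
Next-best assignment: Delgado→Section 10am, Varga→Section 1pm, Quispe→Section 9am, Okafor→Section 4pm, Rivera→Section 2pm = 382 points.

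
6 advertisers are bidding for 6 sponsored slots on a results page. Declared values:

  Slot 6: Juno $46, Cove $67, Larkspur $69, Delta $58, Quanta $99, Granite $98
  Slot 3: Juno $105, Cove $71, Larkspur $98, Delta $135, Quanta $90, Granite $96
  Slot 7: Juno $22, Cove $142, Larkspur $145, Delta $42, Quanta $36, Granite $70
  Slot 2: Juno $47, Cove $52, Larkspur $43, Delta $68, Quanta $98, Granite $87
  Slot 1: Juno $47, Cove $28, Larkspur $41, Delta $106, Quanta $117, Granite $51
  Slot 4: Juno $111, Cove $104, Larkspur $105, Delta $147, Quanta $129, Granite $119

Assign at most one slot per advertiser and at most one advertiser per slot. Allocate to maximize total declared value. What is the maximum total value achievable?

This is the linear assignment problem.
Optimal: Juno→Slot 3 ($105), Cove→Slot 6 ($67), Larkspur→Slot 7 ($145), Delta→Slot 4 ($147), Quanta→Slot 1 ($117), Granite→Slot 2 ($87) — total 105+67+145+147+117+87 = $668.
Max-entry greedy (repeatedly take the single best remaining cell) gives $664, worse by 4.

Max total: $668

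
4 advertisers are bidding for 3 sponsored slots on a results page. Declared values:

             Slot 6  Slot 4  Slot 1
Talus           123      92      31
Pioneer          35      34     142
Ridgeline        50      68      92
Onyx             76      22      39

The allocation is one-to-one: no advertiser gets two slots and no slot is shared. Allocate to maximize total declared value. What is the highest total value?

Maximum total: $333

Treat this as an assignment problem: match each advertiser to one slot.
Optimal: Talus→Slot 6 ($123), Ridgeline→Slot 4 ($68), Pioneer→Slot 1 ($142) — total 123+68+142 = $333.
Every other assignment is strictly worse.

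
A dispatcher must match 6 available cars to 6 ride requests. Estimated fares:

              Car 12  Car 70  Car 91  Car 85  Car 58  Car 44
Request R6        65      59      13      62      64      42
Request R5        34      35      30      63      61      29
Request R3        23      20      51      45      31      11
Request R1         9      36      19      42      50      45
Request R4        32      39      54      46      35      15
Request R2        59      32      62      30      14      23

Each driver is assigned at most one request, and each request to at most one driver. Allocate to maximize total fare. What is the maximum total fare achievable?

Maximum total: $323

Optimal: Car 12→Request R2 ($59), Car 70→Request R6 ($59), Car 91→Request R4 ($54), Car 85→Request R3 ($45), Car 58→Request R5 ($61), Car 44→Request R1 ($45) — total 59+59+54+45+61+45 = $323.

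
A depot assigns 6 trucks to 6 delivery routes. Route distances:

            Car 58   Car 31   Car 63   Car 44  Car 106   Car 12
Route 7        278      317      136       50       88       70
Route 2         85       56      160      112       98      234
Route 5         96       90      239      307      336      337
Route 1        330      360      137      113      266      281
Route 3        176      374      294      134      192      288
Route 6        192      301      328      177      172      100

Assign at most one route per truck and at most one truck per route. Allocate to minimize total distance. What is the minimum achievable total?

This is the linear assignment problem.
Optimal: Car 58→Route 5 (96 km), Car 31→Route 2 (56 km), Car 63→Route 1 (137 km), Car 44→Route 3 (134 km), Car 106→Route 7 (88 km), Car 12→Route 6 (100 km) — total 96+56+137+134+88+100 = 611 km.
Min-entry greedy (repeatedly take the single cheapest remaining cell) gives 631 km, worse by 20.

Minimum total: 611 km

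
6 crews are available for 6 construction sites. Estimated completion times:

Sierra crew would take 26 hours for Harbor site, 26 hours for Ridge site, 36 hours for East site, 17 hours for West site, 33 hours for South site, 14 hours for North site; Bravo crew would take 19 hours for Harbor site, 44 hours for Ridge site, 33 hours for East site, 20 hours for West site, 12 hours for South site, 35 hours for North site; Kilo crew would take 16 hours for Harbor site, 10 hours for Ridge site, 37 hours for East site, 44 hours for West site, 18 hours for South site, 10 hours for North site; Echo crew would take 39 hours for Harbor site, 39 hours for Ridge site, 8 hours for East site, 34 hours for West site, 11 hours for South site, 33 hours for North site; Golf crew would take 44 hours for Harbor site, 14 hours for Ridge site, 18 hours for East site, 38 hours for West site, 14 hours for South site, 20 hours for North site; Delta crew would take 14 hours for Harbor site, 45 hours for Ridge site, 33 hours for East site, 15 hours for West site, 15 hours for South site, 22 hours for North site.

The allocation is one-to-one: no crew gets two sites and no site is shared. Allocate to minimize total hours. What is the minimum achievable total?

Minimum total: 75 hours

This is a one-to-one assignment (minimum-cost bipartite matching).
Optimal: Sierra crew→West site (17 hours), Bravo crew→South site (12 hours), Kilo crew→North site (10 hours), Echo crew→East site (8 hours), Golf crew→Ridge site (14 hours), Delta crew→Harbor site (14 hours) — total 17+12+10+8+14+14 = 75 hours.
Row-greedy (each crew in turn takes its cheapest remaining site) gives 96 hours, worse by 21.
Next-best assignment: Sierra crew→North site, Bravo crew→South site, Kilo crew→Harbor site, Echo crew→East site, Golf crew→Ridge site, Delta crew→West site = 79 hours.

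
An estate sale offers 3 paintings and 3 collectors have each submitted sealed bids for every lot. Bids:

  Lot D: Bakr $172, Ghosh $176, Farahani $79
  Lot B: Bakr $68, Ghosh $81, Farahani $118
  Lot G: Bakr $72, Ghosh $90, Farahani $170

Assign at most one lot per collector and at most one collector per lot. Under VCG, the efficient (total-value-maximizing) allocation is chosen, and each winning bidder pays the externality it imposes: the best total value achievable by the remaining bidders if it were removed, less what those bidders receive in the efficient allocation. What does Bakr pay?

Bakr pays $95.

Efficient allocation: Bakr→Lot D ($172), Ghosh→Lot B ($81), Farahani→Lot G ($170); total welfare W = $423.
Bakr receives Lot D at value $172, so the others get W − 172 = $251.
Without Bakr: best allocation of the remaining 2 bidders over all 3 lots is Ghosh→Lot D ($176), Farahani→Lot G ($170), total $346.
VCG payment = (others' best without Bakr) − (others' welfare with Bakr) = 346 − 251 = $95.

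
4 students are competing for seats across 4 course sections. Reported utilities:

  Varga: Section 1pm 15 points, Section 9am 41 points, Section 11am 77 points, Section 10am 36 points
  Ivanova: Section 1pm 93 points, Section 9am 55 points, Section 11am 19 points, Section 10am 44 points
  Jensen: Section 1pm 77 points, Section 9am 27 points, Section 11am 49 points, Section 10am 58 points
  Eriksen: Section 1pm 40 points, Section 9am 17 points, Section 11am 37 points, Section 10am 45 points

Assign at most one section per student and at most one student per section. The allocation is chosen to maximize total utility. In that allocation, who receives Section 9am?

Optimal: Varga→Section 11am (77 points), Ivanova→Section 9am (55 points), Jensen→Section 1pm (77 points), Eriksen→Section 10am (45 points) — total 77+55+77+45 = 254 points.
Max-entry greedy (repeatedly take the single best remaining cell) gives 245 points, worse by 9.
Ivanova's own top section is Section 1pm (93 points), but forcing Ivanova→Section 1pm and reassigning the rest optimally gives only 245 points — worse by 9.

Ivanova receives Section 9am.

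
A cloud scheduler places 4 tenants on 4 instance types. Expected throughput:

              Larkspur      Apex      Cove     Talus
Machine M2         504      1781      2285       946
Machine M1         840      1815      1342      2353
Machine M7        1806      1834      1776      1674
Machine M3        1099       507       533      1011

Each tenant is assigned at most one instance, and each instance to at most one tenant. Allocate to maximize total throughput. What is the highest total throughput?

Optimal: Larkspur→Machine M3 (1099 ops/s), Apex→Machine M7 (1834 ops/s), Cove→Machine M2 (2285 ops/s), Talus→Machine M1 (2353 ops/s) — total 1099+1834+2285+2353 = 7571 ops/s.
Row-greedy (each tenant in turn takes its best remaining instance) gives 6917 ops/s, worse by 654.
Swapping Larkspur↔Talus (Larkspur→Machine M1 840 ops/s, Talus→Machine M3 1011 ops/s) loses 1601.

Max total: 7571 ops/s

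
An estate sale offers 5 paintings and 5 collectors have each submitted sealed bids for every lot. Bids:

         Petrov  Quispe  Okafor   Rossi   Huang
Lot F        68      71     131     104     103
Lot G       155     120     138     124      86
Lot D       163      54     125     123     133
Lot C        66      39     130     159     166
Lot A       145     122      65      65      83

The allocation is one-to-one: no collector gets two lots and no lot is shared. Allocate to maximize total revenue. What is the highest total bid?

Optimal: Petrov→Lot D ($163), Quispe→Lot A ($122), Okafor→Lot F ($131), Rossi→Lot G ($124), Huang→Lot C ($166) — total 163+122+131+124+166 = $706.
Column-greedy (each lot in turn goes to its best remaining collector) gives $700, worse by 6.
Checked against all permutations: $706 is optimal.

Maximum total: $706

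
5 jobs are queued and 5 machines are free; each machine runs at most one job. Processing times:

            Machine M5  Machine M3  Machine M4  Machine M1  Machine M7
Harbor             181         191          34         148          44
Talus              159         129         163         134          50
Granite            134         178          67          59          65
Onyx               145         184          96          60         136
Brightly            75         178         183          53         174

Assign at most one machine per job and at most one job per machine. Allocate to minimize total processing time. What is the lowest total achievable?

Optimal: Harbor→Machine M4 (34 min), Talus→Machine M3 (129 min), Granite→Machine M7 (65 min), Onyx→Machine M1 (60 min), Brightly→Machine M5 (75 min) — total 34+129+65+60+75 = 363 min.
Column-greedy (each machine in turn goes to its cheapest remaining job) gives 433 min, worse by 70.
Next-best assignment: Harbor→Machine M7, Talus→Machine M3, Granite→Machine M4, Onyx→Machine M1, Brightly→Machine M5 = 375 min.

Min total: 363 min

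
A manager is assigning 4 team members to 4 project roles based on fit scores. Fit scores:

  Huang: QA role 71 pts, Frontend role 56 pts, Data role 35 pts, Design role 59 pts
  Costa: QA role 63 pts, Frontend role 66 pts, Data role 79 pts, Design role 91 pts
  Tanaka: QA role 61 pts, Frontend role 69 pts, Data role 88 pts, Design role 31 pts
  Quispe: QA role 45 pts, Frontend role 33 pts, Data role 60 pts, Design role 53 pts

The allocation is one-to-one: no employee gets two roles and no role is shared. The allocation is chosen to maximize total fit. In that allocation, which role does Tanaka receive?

Tanaka receives Frontend role.

Optimal: Huang→QA role (71 pts), Costa→Design role (91 pts), Tanaka→Frontend role (69 pts), Quispe→Data role (60 pts) — total 71+91+69+60 = 291 pts.
Next-best assignment: Huang→QA role, Costa→Design role, Tanaka→Data role, Quispe→Frontend role = 283 pts.
Tanaka's own top role is Data role (88 pts), but forcing Tanaka→Data role and reassigning the rest optimally gives only 283 pts — worse by 8.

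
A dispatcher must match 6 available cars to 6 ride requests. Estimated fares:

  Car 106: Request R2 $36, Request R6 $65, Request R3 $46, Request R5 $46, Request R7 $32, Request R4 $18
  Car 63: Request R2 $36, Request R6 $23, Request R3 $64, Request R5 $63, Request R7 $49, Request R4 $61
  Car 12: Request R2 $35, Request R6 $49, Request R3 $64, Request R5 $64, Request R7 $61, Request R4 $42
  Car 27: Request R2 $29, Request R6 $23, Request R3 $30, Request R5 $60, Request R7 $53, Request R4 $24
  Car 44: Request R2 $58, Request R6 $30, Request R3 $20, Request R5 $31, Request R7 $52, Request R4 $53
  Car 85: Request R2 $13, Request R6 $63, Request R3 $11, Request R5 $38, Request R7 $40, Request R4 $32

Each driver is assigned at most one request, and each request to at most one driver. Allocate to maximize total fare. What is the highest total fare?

Maximum total: $349

Optimal: Car 106→Request R3 ($46), Car 63→Request R4 ($61), Car 12→Request R7 ($61), Car 27→Request R5 ($60), Car 44→Request R2 ($58), Car 85→Request R6 ($63) — total 46+61+61+60+58+63 = $349.
Column-greedy (each request in turn goes to its best remaining driver) gives $336, worse by 13.
No other one-to-one assignment exceeds $349.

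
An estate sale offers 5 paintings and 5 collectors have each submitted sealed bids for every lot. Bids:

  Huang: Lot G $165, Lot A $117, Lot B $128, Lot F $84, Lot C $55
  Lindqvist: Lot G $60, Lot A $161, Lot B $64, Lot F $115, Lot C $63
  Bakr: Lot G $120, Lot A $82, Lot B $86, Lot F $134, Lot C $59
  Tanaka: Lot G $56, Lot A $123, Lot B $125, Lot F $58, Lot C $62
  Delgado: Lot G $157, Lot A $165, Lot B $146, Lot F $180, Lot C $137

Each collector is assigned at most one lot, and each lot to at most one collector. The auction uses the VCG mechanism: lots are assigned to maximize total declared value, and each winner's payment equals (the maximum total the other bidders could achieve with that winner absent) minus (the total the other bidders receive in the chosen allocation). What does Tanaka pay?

Efficient allocation: Huang→Lot G ($165), Lindqvist→Lot A ($161), Bakr→Lot F ($134), Tanaka→Lot B ($125), Delgado→Lot C ($137); total welfare W = $722.
Tanaka receives Lot B at value $125, so the others get W − 125 = $597.
Without Tanaka: best allocation of the remaining 4 bidders over all 5 lots is Huang→Lot G ($165), Lindqvist→Lot A ($161), Bakr→Lot F ($134), Delgado→Lot B ($146), total $606.
VCG payment = (others' best without Tanaka) − (others' welfare with Tanaka) = 606 − 597 = $9.

Tanaka pays $9.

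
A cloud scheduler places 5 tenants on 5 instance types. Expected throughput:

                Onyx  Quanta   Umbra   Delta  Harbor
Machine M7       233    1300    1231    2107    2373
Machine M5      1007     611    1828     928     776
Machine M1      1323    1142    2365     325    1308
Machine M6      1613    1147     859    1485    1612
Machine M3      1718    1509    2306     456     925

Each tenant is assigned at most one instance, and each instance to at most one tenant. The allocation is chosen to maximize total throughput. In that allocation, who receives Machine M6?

Optimal: Onyx→Machine M6 (1613 ops/s), Quanta→Machine M3 (1509 ops/s), Umbra→Machine M1 (2365 ops/s), Delta→Machine M5 (928 ops/s), Harbor→Machine M7 (2373 ops/s) — total 1613+1509+2365+928+2373 = 8788 ops/s.
Max-entry greedy (repeatedly take the single best remaining cell) gives 8552 ops/s, worse by 236.
Swapping Quanta↔Onyx (Quanta→Machine M6 1147 ops/s, Onyx→Machine M3 1718 ops/s) loses 257.
Onyx's own top instance is Machine M3 (1718 ops/s), but forcing Onyx→Machine M3 and reassigning the rest optimally gives only 8552 ops/s — worse by 236.

Onyx receives Machine M6.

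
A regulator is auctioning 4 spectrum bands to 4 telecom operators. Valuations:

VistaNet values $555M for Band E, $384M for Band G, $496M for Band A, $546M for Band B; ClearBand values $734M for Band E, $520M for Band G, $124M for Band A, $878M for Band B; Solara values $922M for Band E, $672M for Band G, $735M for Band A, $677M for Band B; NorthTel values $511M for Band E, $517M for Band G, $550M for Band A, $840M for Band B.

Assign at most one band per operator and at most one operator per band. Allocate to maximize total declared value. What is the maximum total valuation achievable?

Optimal: VistaNet→Band A ($496M), ClearBand→Band B ($878M), Solara→Band E ($922M), NorthTel→Band G ($517M) — total 496+878+922+517 = $2813M.
Column-greedy (each band in turn goes to its best remaining operator) gives $2538M, worse by 275.
Checked against all permutations: $2813M is optimal.

Max total: $2813M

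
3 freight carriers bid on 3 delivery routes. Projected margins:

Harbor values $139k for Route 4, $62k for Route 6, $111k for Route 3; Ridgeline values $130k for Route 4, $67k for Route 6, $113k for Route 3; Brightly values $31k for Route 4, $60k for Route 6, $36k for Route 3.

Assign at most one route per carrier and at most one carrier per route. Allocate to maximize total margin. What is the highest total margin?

Max total: $312k

This is the linear assignment problem.
Optimal: Harbor→Route 4 ($139k), Ridgeline→Route 3 ($113k), Brightly→Route 6 ($60k) — total 139+113+60 = $312k.
Column-greedy (each route in turn goes to its best remaining carrier) gives $242k, worse by 70.
Next-best assignment: Harbor→Route 3, Ridgeline→Route 4, Brightly→Route 6 = $301k.
Swapping Harbor↔Brightly (Harbor→Route 6 $62k, Brightly→Route 4 $31k) loses 106.
Every other assignment is strictly worse.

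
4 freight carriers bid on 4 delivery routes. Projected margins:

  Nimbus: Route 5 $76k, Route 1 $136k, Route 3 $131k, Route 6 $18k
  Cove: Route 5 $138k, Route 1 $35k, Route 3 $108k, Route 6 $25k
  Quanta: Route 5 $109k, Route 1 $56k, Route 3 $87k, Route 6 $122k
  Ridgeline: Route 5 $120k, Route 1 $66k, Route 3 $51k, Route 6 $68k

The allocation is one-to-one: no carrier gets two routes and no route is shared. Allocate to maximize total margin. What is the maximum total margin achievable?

Optimal: Nimbus→Route 1 ($136k), Cove→Route 3 ($108k), Quanta→Route 6 ($122k), Ridgeline→Route 5 ($120k) — total 136+108+122+120 = $486k.
Row-greedy (each carrier in turn takes its best remaining route) gives $447k, worse by 39.
Next-best assignment: Nimbus→Route 3, Cove→Route 5, Quanta→Route 6, Ridgeline→Route 1 = $457k.

Max total: $486k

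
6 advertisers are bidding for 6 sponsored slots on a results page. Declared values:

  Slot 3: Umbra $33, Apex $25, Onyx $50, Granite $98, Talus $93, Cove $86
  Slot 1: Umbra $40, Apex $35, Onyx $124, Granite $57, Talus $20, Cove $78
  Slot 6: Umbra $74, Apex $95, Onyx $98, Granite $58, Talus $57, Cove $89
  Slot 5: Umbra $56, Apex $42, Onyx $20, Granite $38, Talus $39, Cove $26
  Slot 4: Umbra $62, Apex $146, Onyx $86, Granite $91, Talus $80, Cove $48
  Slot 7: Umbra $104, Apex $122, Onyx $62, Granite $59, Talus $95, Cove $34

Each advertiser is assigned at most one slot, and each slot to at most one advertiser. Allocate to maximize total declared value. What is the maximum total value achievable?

Optimal: Umbra→Slot 5 ($56), Apex→Slot 4 ($146), Onyx→Slot 1 ($124), Granite→Slot 3 ($98), Talus→Slot 7 ($95), Cove→Slot 6 ($89) — total 56+146+124+98+95+89 = $608.
Swapping Apex↔Umbra (Apex→Slot 5 $42, Umbra→Slot 4 $62) loses 98.

Max total: $608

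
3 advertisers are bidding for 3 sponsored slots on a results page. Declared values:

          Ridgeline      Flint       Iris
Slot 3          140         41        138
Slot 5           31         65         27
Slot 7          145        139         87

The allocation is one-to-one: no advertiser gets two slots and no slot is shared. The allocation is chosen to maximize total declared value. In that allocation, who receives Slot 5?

This is a one-to-one assignment (maximum-weight bipartite matching).
Optimal: Ridgeline→Slot 7 ($145), Flint→Slot 5 ($65), Iris→Slot 3 ($138) — total 145+65+138 = $348.
Next-best assignment: Ridgeline→Slot 5, Flint→Slot 7, Iris→Slot 3 = $308.
Swapping Iris↔Flint (Iris→Slot 5 $27, Flint→Slot 3 $41) loses 135.
Flint's own top slot is Slot 7 ($139), but forcing Flint→Slot 7 and reassigning the rest optimally gives only $308 — worse by 40.

Flint receives Slot 5.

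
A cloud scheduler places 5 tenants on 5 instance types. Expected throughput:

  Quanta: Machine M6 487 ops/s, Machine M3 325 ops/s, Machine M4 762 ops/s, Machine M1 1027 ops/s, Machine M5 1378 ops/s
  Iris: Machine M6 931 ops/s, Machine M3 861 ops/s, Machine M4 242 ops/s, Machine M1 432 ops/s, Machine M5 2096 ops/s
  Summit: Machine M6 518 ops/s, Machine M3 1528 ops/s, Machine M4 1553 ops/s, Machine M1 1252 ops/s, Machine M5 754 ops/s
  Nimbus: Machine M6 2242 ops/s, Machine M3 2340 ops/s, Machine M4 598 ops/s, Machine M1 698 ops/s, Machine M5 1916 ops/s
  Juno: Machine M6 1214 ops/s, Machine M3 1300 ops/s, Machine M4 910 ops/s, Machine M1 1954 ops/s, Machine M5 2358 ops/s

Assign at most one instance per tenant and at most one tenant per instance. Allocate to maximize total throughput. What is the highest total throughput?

Maximum total: 8582 ops/s

Treat this as an assignment problem: match each tenant to one instance.
Optimal: Quanta→Machine M4 (762 ops/s), Iris→Machine M5 (2096 ops/s), Summit→Machine M3 (1528 ops/s), Nimbus→Machine M6 (2242 ops/s), Juno→Machine M1 (1954 ops/s) — total 762+2096+1528+2242+1954 = 8582 ops/s.
Column-greedy (each instance in turn goes to its best remaining tenant) gives 7803 ops/s, worse by 779.
Swapping Quanta↔Summit (Quanta→Machine M3 325 ops/s, Summit→Machine M4 1553 ops/s) loses 412.
Checked against all permutations: 8582 ops/s is optimal.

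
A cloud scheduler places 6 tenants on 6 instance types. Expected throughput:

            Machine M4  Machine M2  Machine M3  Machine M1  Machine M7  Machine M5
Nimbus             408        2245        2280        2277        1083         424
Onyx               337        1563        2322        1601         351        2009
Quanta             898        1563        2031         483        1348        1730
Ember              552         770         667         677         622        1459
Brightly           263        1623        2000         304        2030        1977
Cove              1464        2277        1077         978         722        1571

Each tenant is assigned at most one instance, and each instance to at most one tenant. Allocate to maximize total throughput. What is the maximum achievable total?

Treat this as an assignment problem: match each tenant to one instance.
Optimal: Nimbus→Machine M1 (2277 ops/s), Onyx→Machine M3 (2322 ops/s), Quanta→Machine M4 (898 ops/s), Ember→Machine M5 (1459 ops/s), Brightly→Machine M7 (2030 ops/s), Cove→Machine M2 (2277 ops/s) — total 2277+2322+898+1459+2030+2277 = 11263 ops/s.
Column-greedy (each instance in turn goes to its best remaining tenant) gives 10468 ops/s, worse by 795.

Maximum total: 11263 ops/s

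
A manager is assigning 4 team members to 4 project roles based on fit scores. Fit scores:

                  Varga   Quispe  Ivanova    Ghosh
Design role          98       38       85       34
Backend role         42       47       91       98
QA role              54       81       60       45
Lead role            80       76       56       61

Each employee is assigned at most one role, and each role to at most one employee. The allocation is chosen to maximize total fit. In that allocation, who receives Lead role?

Optimal: Varga→Lead role (80 pts), Quispe→QA role (81 pts), Ivanova→Design role (85 pts), Ghosh→Backend role (98 pts) — total 80+81+85+98 = 344 pts.
Max-entry greedy (repeatedly take the single best remaining cell) gives 333 pts, worse by 11.
Next-best assignment: Varga→Design role, Quispe→QA role, Ivanova→Lead role, Ghosh→Backend role = 333 pts.
No other one-to-one assignment exceeds 344 pts.
Varga's own top role is Design role (98 pts), but forcing Varga→Design role and reassigning the rest optimally gives only 333 pts — worse by 11.

Varga receives Lead role.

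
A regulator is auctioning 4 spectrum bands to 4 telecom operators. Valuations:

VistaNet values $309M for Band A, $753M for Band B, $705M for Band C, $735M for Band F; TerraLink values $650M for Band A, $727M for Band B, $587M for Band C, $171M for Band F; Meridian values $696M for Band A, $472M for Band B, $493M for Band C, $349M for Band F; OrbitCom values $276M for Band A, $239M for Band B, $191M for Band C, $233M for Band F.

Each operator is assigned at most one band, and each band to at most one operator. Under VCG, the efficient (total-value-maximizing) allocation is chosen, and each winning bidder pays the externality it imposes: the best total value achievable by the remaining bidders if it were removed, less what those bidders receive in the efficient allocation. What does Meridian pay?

Efficient allocation: VistaNet→Band C ($705M), TerraLink→Band B ($727M), Meridian→Band A ($696M), OrbitCom→Band F ($233M); total welfare W = $2361M.
Meridian receives Band A at value $696M, so the others get W − 696 = $1665M.
Without Meridian: best allocation of the remaining 3 bidders over all 4 bands is VistaNet→Band F ($735M), TerraLink→Band B ($727M), OrbitCom→Band A ($276M), total $1738M.
VCG payment = (others' best without Meridian) − (others' welfare with Meridian) = 1738 − 1665 = $73M.

Meridian pays $73M.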